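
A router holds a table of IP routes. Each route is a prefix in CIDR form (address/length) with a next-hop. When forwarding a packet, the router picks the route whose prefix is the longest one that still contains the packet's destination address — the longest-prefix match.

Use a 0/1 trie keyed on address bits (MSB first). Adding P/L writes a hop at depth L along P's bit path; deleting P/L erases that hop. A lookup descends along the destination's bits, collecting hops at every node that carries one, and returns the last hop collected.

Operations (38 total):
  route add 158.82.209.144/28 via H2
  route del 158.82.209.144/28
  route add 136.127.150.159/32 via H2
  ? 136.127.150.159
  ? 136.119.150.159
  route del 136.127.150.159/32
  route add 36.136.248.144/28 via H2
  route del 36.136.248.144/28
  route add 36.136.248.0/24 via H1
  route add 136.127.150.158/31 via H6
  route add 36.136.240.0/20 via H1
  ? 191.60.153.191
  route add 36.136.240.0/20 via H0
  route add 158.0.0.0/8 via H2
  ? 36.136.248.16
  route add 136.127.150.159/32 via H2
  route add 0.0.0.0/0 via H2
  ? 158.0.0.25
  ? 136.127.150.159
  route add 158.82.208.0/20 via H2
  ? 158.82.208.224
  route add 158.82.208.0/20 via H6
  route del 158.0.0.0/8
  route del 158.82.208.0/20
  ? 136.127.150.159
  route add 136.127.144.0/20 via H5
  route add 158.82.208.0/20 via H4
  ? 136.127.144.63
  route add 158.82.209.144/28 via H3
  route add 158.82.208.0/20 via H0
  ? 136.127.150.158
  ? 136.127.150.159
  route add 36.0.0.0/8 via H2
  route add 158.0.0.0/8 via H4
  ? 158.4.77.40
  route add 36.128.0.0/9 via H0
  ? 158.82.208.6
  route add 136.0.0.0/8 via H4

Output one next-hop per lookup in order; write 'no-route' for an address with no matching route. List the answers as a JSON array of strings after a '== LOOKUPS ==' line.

Process each operation:
  add 158.82.209.144/28 -> H2 at depth 28
  - 158.82.209.144/28 clear@28
  add 136.127.150.159/32 -> H2 at depth 32
  lookup 136.127.150.159: bits 10001000011111111001011010011111 walk d0:-→d1:-→d2:-→d3:-→d4:-→d5:-→d6:-→d7:-→d8:-→d9:-→d10:-→d11:-→d12:-→d13:-→d14:-→d15:-→d16:-→d17:-→d18:-→d19:-→d20:-→d21:-→d22:-→d23:-→d24:-→d25:-→d26:-→d27:-→d28:-→d29:-→d30:-→d31:-→d32:H2 -> H2
  lookup 136.119.150.159: bits 100010000111 walk d0:-→d1:-→d2:-→d3:-→d4:-→d5:-→d6:-→d7:-→d8:-→d9:-→d10:-→d11:-→d12:- -> no-route
  - 136.127.150.159/32 clear@32
  add 36.136.248.144/28 -> H2 at depth 28
  - 36.136.248.144/28 clear@28
  add 36.136.248.0/24 -> H1 at depth 24
  add 136.127.150.158/31 -> H6 at depth 31
  add 36.136.240.0/20 -> H1 at depth 20
  lookup 191.60.153.191: bits 10 walk d0:-→d1:-→d2:- -> no-route
  add 36.136.240.0/20 -> H0 at depth 20
  add 158.0.0.0/8 -> H2 at depth 8
  lookup 36.136.248.16: bits 001001001000100011111000 walk d0:-→d1:-→d2:-→d3:-→d4:-→d5:-→d6:-→d7:-→d8:-→d9:-→d10:-→d11:-→d12:-→d13:-→d14:-→d15:-→d16:-→d17:-→d18:-→d19:-→d20:H0→d21:-→d22:-→d23:-→d24:H1 -> H1
  add 136.127.150.159/32 -> H2 at depth 32
  add 0.0.0.0/0 -> H2 at depth 0
  lookup 158.0.0.25: bits 100111100 walk d0:H2→d1:-→d2:-→d3:-→d4:-→d5:-→d6:-→d7:-→d8:H2→d9:- -> H2
  lookup 136.127.150.159: bits 10001000011111111001011010011111 walk d0:H2→d1:-→d2:-→d3:-→d4:-→d5:-→d6:-→d7:-→d8:-→d9:-→d10:-→d11:-→d12:-→d13:-→d14:-→d15:-→d16:-→d17:-→d18:-→d19:-→d20:-→d21:-→d22:-→d23:-→d24:-→d25:-→d26:-→d27:-→d28:-→d29:-→d30:-→d31:H6→d32:H2 -> H2
  add 158.82.208.0/20 -> H2 at depth 20
  lookup 158.82.208.224: bits 10011110010100101101000 walk d0:H2→d1:-→d2:-→d3:-→d4:-→d5:-→d6:-→d7:-→d8:H2→d9:-→d10:-→d11:-→d12:-→d13:-→d14:-→d15:-→d16:-→d17:-→d18:-→d19:-→d20:H2→d21:-→d22:-→d23:- -> H2
  add 158.82.208.0/20 -> H6 at depth 20
  - 158.0.0.0/8 clear@8
  - 158.82.208.0/20 clear@20
  lookup 136.127.150.159: bits 10001000011111111001011010011111 walk d0:H2→d1:-→d2:-→d3:-→d4:-→d5:-→d6:-→d7:-→d8:-→d9:-→d10:-→d11:-→d12:-→d13:-→d14:-→d15:-→d16:-→d17:-→d18:-→d19:-→d20:-→d21:-→d22:-→d23:-→d24:-→d25:-→d26:-→d27:-→d28:-→d29:-→d30:-→d31:H6→d32:H2 -> H2
  add 136.127.144.0/20 -> H5 at depth 20
  add 158.82.208.0/20 -> H4 at depth 20
  lookup 136.127.144.63: bits 100010000111111110010 walk d0:H2→d1:-→d2:-→d3:-→d4:-→d5:-→d6:-→d7:-→d8:-→d9:-→d10:-→d11:-→d12:-→d13:-→d14:-→d15:-→d16:-→d17:-→d18:-→d19:-→d20:H5→d21:- -> H5
  add 158.82.209.144/28 -> H3 at depth 28
  add 158.82.208.0/20 -> H0 at depth 20
  lookup 136.127.150.158: bits 1000100001111111100101101001111 walk d0:H2→d1:-→d2:-→d3:-→d4:-→d5:-→d6:-→d7:-→d8:-→d9:-→d10:-→d11:-→d12:-→d13:-→d14:-→d15:-→d16:-→d17:-→d18:-→d19:-→d20:H5→d21:-→d22:-→d23:-→d24:-→d25:-→d26:-→d27:-→d28:-→d29:-→d30:-→d31:H6 -> H6
  lookup 136.127.150.159: bits 10001000011111111001011010011111 walk d0:H2→d1:-→d2:-→d3:-→d4:-→d5:-→d6:-→d7:-→d8:-→d9:-→d10:-→d11:-→d12:-→d13:-→d14:-→d15:-→d16:-→d17:-→d18:-→d19:-→d20:H5→d21:-→d22:-→d23:-→d24:-→d25:-→d26:-→d27:-→d28:-→d29:-→d30:-→d31:H6→d32:H2 -> H2
  add 36.0.0.0/8 -> H2 at depth 8
  add 158.0.0.0/8 -> H4 at depth 8
  lookup 158.4.77.40: bits 100111100 walk d0:H2→d1:-→d2:-→d3:-→d4:-→d5:-→d6:-→d7:-→d8:H4→d9:- -> H4
  add 36.128.0.0/9 -> H0 at depth 9
  lookup 158.82.208.6: bits 10011110010100101101000 walk d0:H2→d1:-→d2:-→d3:-→d4:-→d5:-→d6:-→d7:-→d8:H4→d9:-→d10:-→d11:-→d12:-→d13:-→d14:-→d15:-→d16:-→d17:-→d18:-→d19:-→d20:H0→d21:-→d22:-→d23:- -> H0
  add 136.0.0.0/8 -> H4 at depth 8

== LOOKUPS ==
["H2","no-route","no-route","H1","H2","H2","H2","H2","H5","H6","H2","H4","H0"]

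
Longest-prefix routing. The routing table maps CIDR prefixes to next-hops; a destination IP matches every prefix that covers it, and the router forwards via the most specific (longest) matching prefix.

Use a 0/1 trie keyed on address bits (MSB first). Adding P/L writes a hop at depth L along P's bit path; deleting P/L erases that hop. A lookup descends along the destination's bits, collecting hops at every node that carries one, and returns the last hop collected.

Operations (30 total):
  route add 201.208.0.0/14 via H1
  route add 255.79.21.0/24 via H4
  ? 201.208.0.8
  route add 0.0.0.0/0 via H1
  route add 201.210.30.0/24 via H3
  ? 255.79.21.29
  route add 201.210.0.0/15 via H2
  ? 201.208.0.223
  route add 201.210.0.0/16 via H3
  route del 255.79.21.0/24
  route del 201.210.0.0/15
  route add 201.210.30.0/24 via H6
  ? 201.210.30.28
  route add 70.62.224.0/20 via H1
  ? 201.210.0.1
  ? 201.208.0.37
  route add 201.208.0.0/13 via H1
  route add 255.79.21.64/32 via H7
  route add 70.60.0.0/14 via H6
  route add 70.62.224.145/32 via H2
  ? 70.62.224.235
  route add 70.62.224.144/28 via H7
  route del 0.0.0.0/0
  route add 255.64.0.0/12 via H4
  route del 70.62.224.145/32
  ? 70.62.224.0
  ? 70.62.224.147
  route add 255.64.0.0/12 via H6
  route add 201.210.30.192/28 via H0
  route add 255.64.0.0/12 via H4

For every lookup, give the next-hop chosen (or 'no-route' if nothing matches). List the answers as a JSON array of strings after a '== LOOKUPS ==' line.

Apply in order:
  add 201.208.0.0/14 -> H1 at depth 14
  add 255.79.21.0/24 -> H4 at depth 24
  Q 201.208.0.8: descend 11001001110100 ; hops seen [H1] ; pick H1
  add 0.0.0.0/0 -> H1 at depth 0
  add 201.210.30.0/24 -> H3 at depth 24
  Q 255.79.21.29: descend 111111110100111100010101 ; hops seen [H1,H4] ; pick H4
  add 201.210.0.0/15 -> H2 at depth 15
  Q 201.208.0.223: descend 11001001110100 ; hops seen [H1,H1] ; pick H1
  add 201.210.0.0/16 -> H3 at depth 16
  - 255.79.21.0/24 clear@24
  - 201.210.0.0/15 clear@15
  add 201.210.30.0/24 -> H6 at depth 24
  Q 201.210.30.28: descend 110010011101001000011110 ; hops seen [H1,H1,H3,H6] ; pick H6
  add 70.62.224.0/20 -> H1 at depth 20
  Q 201.210.0.1: descend 1100100111010010000 ; hops seen [H1,H1,H3] ; pick H3
  Q 201.208.0.37: descend 11001001110100 ; hops seen [H1,H1] ; pick H1
  add 201.208.0.0/13 -> H1 at depth 13
  add 255.79.21.64/32 -> H7 at depth 32
  add 70.60.0.0/14 -> H6 at depth 14
  add 70.62.224.145/32 -> H2 at depth 32
  Q 70.62.224.235: descend 0100011000111110111000001 ; hops seen [H1,H6,H1] ; pick H1
  add 70.62.224.144/28 -> H7 at depth 28
  - 0.0.0.0/0 clear@0
  add 255.64.0.0/12 -> H4 at depth 12
  - 70.62.224.145/32 clear@32
  Q 70.62.224.0: descend 010001100011111011100000 ; hops seen [H6,H1] ; pick H1
  Q 70.62.224.147: descend 010001100011111011100000100100 ; hops seen [H6,H1,H7] ; pick H7
  add 255.64.0.0/12 -> H6 at depth 12
  add 201.210.30.192/28 -> H0 at depth 28
  add 255.64.0.0/12 -> H4 at depth 12

== LOOKUPS ==
["H1","H4","H1","H6","H3","H1","H1","H1","H7"]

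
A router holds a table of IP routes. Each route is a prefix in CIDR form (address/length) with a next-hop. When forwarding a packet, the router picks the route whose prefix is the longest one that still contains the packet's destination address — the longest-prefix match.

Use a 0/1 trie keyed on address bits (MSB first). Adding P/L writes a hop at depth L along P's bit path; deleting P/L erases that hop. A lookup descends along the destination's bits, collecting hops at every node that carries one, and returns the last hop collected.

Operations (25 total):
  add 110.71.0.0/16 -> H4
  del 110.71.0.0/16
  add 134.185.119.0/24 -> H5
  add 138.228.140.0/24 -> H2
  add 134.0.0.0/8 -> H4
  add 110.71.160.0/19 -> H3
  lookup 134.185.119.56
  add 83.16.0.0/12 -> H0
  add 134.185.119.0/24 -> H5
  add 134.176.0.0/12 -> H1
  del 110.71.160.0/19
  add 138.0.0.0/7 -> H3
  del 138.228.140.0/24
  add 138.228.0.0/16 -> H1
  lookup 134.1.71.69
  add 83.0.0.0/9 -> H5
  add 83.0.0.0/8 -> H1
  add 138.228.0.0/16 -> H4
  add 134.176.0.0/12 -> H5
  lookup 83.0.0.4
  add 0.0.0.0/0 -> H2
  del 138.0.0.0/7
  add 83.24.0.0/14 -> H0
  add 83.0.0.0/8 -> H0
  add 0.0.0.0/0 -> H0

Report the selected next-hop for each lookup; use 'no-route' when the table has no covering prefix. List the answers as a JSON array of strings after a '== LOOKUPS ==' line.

Apply in order:
  + 110.71.0.0/16 (H4) depth=16
  del 110.71.0.0/16 (clear depth 16)
  + 134.185.119.0/24 (H5) depth=24
  + 138.228.140.0/24 (H2) depth=24
  + 134.0.0.0/8 (H4) depth=8
  + 110.71.160.0/19 (H3) depth=19
  Q 134.185.119.56: descend 100001101011100101110111 ; hops seen [H4,H5] ; pick H5
  + 83.16.0.0/12 (H0) depth=12
  + 134.185.119.0/24 (H5) depth=24
  + 134.176.0.0/12 (H1) depth=12
  del 110.71.160.0/19 (clear depth 19)
  + 138.0.0.0/7 (H3) depth=7
  del 138.228.140.0/24 (clear depth 24)
  + 138.228.0.0/16 (H1) depth=16
  Q 134.1.71.69: descend 10000110 ; hops seen [H4] ; pick H4
  + 83.0.0.0/9 (H5) depth=9
  + 83.0.0.0/8 (H1) depth=8
  + 138.228.0.0/16 (H4) depth=16
  + 134.176.0.0/12 (H5) depth=12
  Q 83.0.0.4: descend 01010011000 ; hops seen [H1,H5] ; pick H5
  + 0.0.0.0/0 (H2) depth=0
  del 138.0.0.0/7 (clear depth 7)
  + 83.24.0.0/14 (H0) depth=14
  + 83.0.0.0/8 (H0) depth=8
  + 0.0.0.0/0 (H0) depth=0

== LOOKUPS ==
["H5","H4","H5"]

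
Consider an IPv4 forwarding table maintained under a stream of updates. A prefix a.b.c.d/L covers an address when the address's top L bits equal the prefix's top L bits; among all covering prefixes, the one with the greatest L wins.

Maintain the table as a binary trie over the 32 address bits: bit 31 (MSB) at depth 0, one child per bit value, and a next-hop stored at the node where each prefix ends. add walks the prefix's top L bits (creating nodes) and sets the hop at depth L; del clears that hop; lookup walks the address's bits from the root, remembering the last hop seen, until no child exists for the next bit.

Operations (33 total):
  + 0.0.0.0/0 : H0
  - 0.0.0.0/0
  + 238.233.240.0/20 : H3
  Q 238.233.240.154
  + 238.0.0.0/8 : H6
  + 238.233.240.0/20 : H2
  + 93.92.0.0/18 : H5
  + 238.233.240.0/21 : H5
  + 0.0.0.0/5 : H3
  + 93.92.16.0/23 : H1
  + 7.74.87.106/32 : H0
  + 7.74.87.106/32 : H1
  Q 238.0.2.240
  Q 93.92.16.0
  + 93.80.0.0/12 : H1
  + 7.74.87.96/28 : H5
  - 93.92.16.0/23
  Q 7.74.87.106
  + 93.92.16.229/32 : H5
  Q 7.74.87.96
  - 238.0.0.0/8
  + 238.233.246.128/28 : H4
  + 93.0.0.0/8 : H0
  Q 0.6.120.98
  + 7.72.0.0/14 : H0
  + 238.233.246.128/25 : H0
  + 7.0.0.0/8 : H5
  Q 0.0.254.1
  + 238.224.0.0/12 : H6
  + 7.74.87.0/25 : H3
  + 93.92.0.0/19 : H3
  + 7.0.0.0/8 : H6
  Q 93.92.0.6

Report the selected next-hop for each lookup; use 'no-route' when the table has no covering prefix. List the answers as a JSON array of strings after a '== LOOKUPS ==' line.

Process each operation:
  add 0.0.0.0/0 -> H0 at depth 0
  - 0.0.0.0/0 clear@0
  add 238.233.240.0/20 -> H3 at depth 20
  ? 238.233.240.154  path d0:-→d1:-→d2:-→d3:-→d4:-→d5:-→d6:-→d7:-→d8:-→d9:-→d10:-→d11:-→d12:-→d13:-→d14:-→d15:-→d16:-→d17:-→d18:-→d19:-→d20:H3  best=H3
  add 238.0.0.0/8 -> H6 at depth 8
  add 238.233.240.0/20 -> H2 at depth 20
  add 93.92.0.0/18 -> H5 at depth 18
  add 238.233.240.0/21 -> H5 at depth 21
  add 0.0.0.0/5 -> H3 at depth 5
  add 93.92.16.0/23 -> H1 at depth 23
  add 7.74.87.106/32 -> H0 at depth 32
  add 7.74.87.106/32 -> H1 at depth 32
  ? 238.0.2.240  path d0:-→d1:-→d2:-→d3:-→d4:-→d5:-→d6:-→d7:-→d8:H6  best=H6
  ? 93.92.16.0  path d0:-→d1:-→d2:-→d3:-→d4:-→d5:-→d6:-→d7:-→d8:-→d9:-→d10:-→d11:-→d12:-→d13:-→d14:-→d15:-→d16:-→d17:-→d18:H5→d19:-→d20:-→d21:-→d22:-→d23:H1  best=H1
  add 93.80.0.0/12 -> H1 at depth 12
  add 7.74.87.96/28 -> H5 at depth 28
  - 93.92.16.0/23 clear@23
  ? 7.74.87.106  path d0:-→d1:-→d2:-→d3:-→d4:-→d5:H3→d6:-→d7:-→d8:-→d9:-→d10:-→d11:-→d12:-→d13:-→d14:-→d15:-→d16:-→d17:-→d18:-→d19:-→d20:-→d21:-→d22:-→d23:-→d24:-→d25:-→d26:-→d27:-→d28:H5→d29:-→d30:-→d31:-→d32:H1  best=H1
  add 93.92.16.229/32 -> H5 at depth 32
  ? 7.74.87.96  path d0:-→d1:-→d2:-→d3:-→d4:-→d5:H3→d6:-→d7:-→d8:-→d9:-→d10:-→d11:-→d12:-→d13:-→d14:-→d15:-→d16:-→d17:-→d18:-→d19:-→d20:-→d21:-→d22:-→d23:-→d24:-→d25:-→d26:-→d27:-→d28:H5  best=H5
  - 238.0.0.0/8 clear@8
  add 238.233.246.128/28 -> H4 at depth 28
  add 93.0.0.0/8 -> H0 at depth 8
  ? 0.6.120.98  path d0:-→d1:-→d2:-→d3:-→d4:-→d5:H3  best=H3
  add 7.72.0.0/14 -> H0 at depth 14
  add 238.233.246.128/25 -> H0 at depth 25
  add 7.0.0.0/8 -> H5 at depth 8
  ? 0.0.254.1  path d0:-→d1:-→d2:-→d3:-→d4:-→d5:H3  best=H3
  add 238.224.0.0/12 -> H6 at depth 12
  add 7.74.87.0/25 -> H3 at depth 25
  add 93.92.0.0/19 -> H3 at depth 19
  add 7.0.0.0/8 -> H6 at depth 8
  ? 93.92.0.6  path d0:-→d1:-→d2:-→d3:-→d4:-→d5:-→d6:-→d7:-→d8:H0→d9:-→d10:-→d11:-→d12:H1→d13:-→d14:-→d15:-→d16:-→d17:-→d18:H5→d19:H3  best=H3

== LOOKUPS ==
["H3","H6","H1","H1","H5","H3","H3","H3"]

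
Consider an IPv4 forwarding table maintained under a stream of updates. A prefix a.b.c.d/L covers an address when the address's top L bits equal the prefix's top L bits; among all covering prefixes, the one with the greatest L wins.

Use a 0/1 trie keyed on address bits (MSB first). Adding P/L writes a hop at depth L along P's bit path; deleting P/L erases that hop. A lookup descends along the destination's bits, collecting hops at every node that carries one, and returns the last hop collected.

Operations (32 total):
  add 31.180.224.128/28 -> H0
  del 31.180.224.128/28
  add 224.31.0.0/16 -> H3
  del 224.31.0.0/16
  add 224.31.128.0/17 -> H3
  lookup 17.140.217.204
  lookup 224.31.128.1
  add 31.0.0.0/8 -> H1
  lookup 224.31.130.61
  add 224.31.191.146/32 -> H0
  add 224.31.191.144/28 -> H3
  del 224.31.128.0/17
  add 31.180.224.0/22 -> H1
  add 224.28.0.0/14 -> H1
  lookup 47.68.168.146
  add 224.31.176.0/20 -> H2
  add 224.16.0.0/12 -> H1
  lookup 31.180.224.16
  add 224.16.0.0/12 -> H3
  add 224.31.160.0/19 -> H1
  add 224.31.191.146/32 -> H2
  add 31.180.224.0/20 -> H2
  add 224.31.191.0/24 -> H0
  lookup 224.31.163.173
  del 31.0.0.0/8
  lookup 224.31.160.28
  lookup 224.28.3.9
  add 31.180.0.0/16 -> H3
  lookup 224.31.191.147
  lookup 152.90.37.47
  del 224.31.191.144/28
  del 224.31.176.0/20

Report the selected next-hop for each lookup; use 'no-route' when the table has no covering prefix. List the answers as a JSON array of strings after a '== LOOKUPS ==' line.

Trace:
  add 31.180.224.128/28 -> H0 at depth 28
  del 31.180.224.128/28 (clear depth 28)
  add 224.31.0.0/16 -> H3 at depth 16
  del 224.31.0.0/16 (clear depth 16)
  add 224.31.128.0/17 -> H3 at depth 17
  lookup 17.140.217.204: bits 0001 walk d0:-→d1:-→d2:-→d3:-→d4:- -> no-route
  lookup 224.31.128.1: bits 11100000000111111 walk d0:-→d1:-→d2:-→d3:-→d4:-→d5:-→d6:-→d7:-→d8:-→d9:-→d10:-→d11:-→d12:-→d13:-→d14:-→d15:-→d16:-→d17:H3 -> H3
  add 31.0.0.0/8 -> H1 at depth 8
  lookup 224.31.130.61: bits 11100000000111111 walk d0:-→d1:-→d2:-→d3:-→d4:-→d5:-→d6:-→d7:-→d8:-→d9:-→d10:-→d11:-→d12:-→d13:-→d14:-→d15:-→d16:-→d17:H3 -> H3
  add 224.31.191.146/32 -> H0 at depth 32
  add 224.31.191.144/28 -> H3 at depth 28
  del 224.31.128.0/17 (clear depth 17)
  add 31.180.224.0/22 -> H1 at depth 22
  add 224.28.0.0/14 -> H1 at depth 14
  lookup 47.68.168.146: bits 00 walk d0:-→d1:-→d2:- -> no-route
  add 224.31.176.0/20 -> H2 at depth 20
  add 224.16.0.0/12 -> H1 at depth 12
  lookup 31.180.224.16: bits 000111111011010011100000 walk d0:-→d1:-→d2:-→d3:-→d4:-→d5:-→d6:-→d7:-→d8:H1→d9:-→d10:-→d11:-→d12:-→d13:-→d14:-→d15:-→d16:-→d17:-→d18:-→d19:-→d20:-→d21:-→d22:H1→d23:-→d24:- -> H1
  add 224.16.0.0/12 -> H3 at depth 12
  add 224.31.160.0/19 -> H1 at depth 19
  add 224.31.191.146/32 -> H2 at depth 32
  add 31.180.224.0/20 -> H2 at depth 20
  add 224.31.191.0/24 -> H0 at depth 24
  lookup 224.31.163.173: bits 1110000000011111101 walk d0:-→d1:-→d2:-→d3:-→d4:-→d5:-→d6:-→d7:-→d8:-→d9:-→d10:-→d11:-→d12:H3→d13:-→d14:H1→d15:-→d16:-→d17:-→d18:-→d19:H1 -> H1
  del 31.0.0.0/8 (clear depth 8)
  lookup 224.31.160.28: bits 1110000000011111101 walk d0:-→d1:-→d2:-→d3:-→d4:-→d5:-→d6:-→d7:-→d8:-→d9:-→d10:-→d11:-→d12:H3→d13:-→d14:H1→d15:-→d16:-→d17:-→d18:-→d19:H1 -> H1
  lookup 224.28.3.9: bits 11100000000111 walk d0:-→d1:-→d2:-→d3:-→d4:-→d5:-→d6:-→d7:-→d8:-→d9:-→d10:-→d11:-→d12:H3→d13:-→d14:H1 -> H1
  add 31.180.0.0/16 -> H3 at depth 16
  lookup 224.31.191.147: bits 1110000000011111101111111001001 walk d0:-→d1:-→d2:-→d3:-→d4:-→d5:-→d6:-→d7:-→d8:-→d9:-→d10:-→d11:-→d12:H3→d13:-→d14:H1→d15:-→d16:-→d17:-→d18:-→d19:H1→d20:H2→d21:-→d22:-→d23:-→d24:H0→d25:-→d26:-→d27:-→d28:H3→d29:-→d30:-→d31:- -> H3
  lookup 152.90.37.47: bits 1 walk d0:-→d1:- -> no-route
  del 224.31.191.144/28 (clear depth 28)
  del 224.31.176.0/20 (clear depth 20)

== LOOKUPS ==
["no-route","H3","H3","no-route","H1","H1","H1","H1","H3","no-route"]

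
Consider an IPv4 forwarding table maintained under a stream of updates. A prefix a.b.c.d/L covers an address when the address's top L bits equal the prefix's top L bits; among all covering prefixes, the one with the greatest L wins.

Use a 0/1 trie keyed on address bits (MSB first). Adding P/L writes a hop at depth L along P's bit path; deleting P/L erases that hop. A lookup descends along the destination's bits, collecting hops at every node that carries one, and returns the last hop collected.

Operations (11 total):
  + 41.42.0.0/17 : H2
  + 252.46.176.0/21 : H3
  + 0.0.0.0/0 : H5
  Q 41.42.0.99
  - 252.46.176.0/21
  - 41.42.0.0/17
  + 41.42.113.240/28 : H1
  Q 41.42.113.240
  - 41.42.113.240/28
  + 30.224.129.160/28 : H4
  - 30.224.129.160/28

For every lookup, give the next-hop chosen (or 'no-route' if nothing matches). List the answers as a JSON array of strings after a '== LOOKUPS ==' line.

Trace:
  + 41.42.0.0/17 (H2) depth=17
  + 252.46.176.0/21 (H3) depth=21
  + 0.0.0.0/0 (H5) depth=0
  lookup 41.42.0.99: bits 00101001001010100 walk d0:H5→d1:-→d2:-→d3:-→d4:-→d5:-→d6:-→d7:-→d8:-→d9:-→d10:-→d11:-→d12:-→d13:-→d14:-→d15:-→d16:-→d17:H2 -> H2
  del 252.46.176.0/21 (clear depth 21)
  del 41.42.0.0/17 (clear depth 17)
  + 41.42.113.240/28 (H1) depth=28
  lookup 41.42.113.240: bits 0010100100101010011100011111 walk d0:H5→d1:-→d2:-→d3:-→d4:-→d5:-→d6:-→d7:-→d8:-→d9:-→d10:-→d11:-→d12:-→d13:-→d14:-→d15:-→d16:-→d17:-→d18:-→d19:-→d20:-→d21:-→d22:-→d23:-→d24:-→d25:-→d26:-→d27:-→d28:H1 -> H1
  del 41.42.113.240/28 (clear depth 28)
  + 30.224.129.160/28 (H4) depth=28
  del 30.224.129.160/28 (clear depth 28)

== LOOKUPS ==
["H2","H1"]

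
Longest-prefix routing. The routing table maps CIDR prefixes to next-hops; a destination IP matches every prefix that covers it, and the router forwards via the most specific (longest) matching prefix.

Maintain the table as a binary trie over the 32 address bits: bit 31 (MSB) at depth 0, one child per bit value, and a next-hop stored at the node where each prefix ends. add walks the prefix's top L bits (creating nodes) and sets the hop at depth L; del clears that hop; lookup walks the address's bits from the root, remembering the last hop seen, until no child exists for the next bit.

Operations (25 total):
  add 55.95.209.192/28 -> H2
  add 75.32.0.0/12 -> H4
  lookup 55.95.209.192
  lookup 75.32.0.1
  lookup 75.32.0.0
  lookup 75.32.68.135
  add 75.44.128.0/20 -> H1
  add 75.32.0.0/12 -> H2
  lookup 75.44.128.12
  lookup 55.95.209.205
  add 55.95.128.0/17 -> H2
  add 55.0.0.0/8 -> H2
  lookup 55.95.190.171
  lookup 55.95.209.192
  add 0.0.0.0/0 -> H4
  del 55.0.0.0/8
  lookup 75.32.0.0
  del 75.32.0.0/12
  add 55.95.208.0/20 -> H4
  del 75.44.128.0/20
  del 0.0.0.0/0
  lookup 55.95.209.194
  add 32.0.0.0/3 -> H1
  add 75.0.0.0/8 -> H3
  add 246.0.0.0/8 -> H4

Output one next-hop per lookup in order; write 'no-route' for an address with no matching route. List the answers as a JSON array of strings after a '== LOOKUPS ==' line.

Apply in order:
  add 55.95.209.192/28 -> H2 at depth 28
  add 75.32.0.0/12 -> H4 at depth 12
  Q 55.95.209.192: descend 0011011101011111110100011100 ; hops seen [H2] ; pick H2
  Q 75.32.0.1: descend 010010110010 ; hops seen [H4] ; pick H4
  Q 75.32.0.0: descend 010010110010 ; hops seen [H4] ; pick H4
  Q 75.32.68.135: descend 010010110010 ; hops seen [H4] ; pick H4
  add 75.44.128.0/20 -> H1 at depth 20
  add 75.32.0.0/12 -> H2 at depth 12
  Q 75.44.128.12: descend 01001011001011001000 ; hops seen [H2,H1] ; pick H1
  Q 55.95.209.205: descend 0011011101011111110100011100 ; hops seen [H2] ; pick H2
  add 55.95.128.0/17 -> H2 at depth 17
  add 55.0.0.0/8 -> H2 at depth 8
  Q 55.95.190.171: descend 00110111010111111 ; hops seen [H2,H2] ; pick H2
  Q 55.95.209.192: descend 0011011101011111110100011100 ; hops seen [H2,H2,H2] ; pick H2
  add 0.0.0.0/0 -> H4 at depth 0
  - 55.0.0.0/8 clear@8
  Q 75.32.0.0: descend 010010110010 ; hops seen [H4,H2] ; pick H2
  - 75.32.0.0/12 clear@12
  add 55.95.208.0/20 -> H4 at depth 20
  - 75.44.128.0/20 clear@20
  - 0.0.0.0/0 clear@0
  Q 55.95.209.194: descend 0011011101011111110100011100 ; hops seen [H2,H4,H2] ; pick H2
  add 32.0.0.0/3 -> H1 at depth 3
  add 75.0.0.0/8 -> H3 at depth 8
  add 246.0.0.0/8 -> H4 at depth 8

== LOOKUPS ==
["H2","H4","H4","H4","H1","H2","H2","H2","H2","H2"]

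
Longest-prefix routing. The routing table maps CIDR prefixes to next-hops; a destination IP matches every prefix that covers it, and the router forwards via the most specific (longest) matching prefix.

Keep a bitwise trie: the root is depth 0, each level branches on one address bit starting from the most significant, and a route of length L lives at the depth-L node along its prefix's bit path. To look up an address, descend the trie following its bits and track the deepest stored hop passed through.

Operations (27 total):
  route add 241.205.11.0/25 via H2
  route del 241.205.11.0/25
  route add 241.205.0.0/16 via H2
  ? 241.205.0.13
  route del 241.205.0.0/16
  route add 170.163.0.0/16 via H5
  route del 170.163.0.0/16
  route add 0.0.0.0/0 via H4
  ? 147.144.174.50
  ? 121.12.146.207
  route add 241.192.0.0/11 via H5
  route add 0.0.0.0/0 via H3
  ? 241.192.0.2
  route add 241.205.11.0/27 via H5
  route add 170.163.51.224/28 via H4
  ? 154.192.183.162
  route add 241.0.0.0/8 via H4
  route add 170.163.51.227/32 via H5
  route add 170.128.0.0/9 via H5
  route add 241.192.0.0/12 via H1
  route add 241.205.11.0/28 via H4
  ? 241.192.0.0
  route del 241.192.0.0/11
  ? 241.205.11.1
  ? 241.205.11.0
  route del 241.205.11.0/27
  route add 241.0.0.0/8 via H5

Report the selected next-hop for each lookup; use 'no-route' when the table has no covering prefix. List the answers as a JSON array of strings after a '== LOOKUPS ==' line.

Trace:
  add 241.205.11.0/25 -> H2 at depth 25
  del 241.205.11.0/25 (clear depth 25)
  add 241.205.0.0/16 -> H2 at depth 16
  ? 241.205.0.13  path d0:-→d1:-→d2:-→d3:-→d4:-→d5:-→d6:-→d7:-→d8:-→d9:-→d10:-→d11:-→d12:-→d13:-→d14:-→d15:-→d16:H2→d17:-→d18:-→d19:-→d20:-  best=H2
  del 241.205.0.0/16 (clear depth 16)
  add 170.163.0.0/16 -> H5 at depth 16
  del 170.163.0.0/16 (clear depth 16)
  add 0.0.0.0/0 -> H4 at depth 0
  ? 147.144.174.50  path d0:H4→d1:-→d2:-  best=H4
  ? 121.12.146.207  path d0:H4  best=H4
  add 241.192.0.0/11 -> H5 at depth 11
  add 0.0.0.0/0 -> H3 at depth 0
  ? 241.192.0.2  path d0:H3→d1:-→d2:-→d3:-→d4:-→d5:-→d6:-→d7:-→d8:-→d9:-→d10:-→d11:H5→d12:-  best=H5
  add 241.205.11.0/27 -> H5 at depth 27
  add 170.163.51.224/28 -> H4 at depth 28
  ? 154.192.183.162  path d0:H3→d1:-→d2:-  best=H3
  add 241.0.0.0/8 -> H4 at depth 8
  add 170.163.51.227/32 -> H5 at depth 32
  add 170.128.0.0/9 -> H5 at depth 9
  add 241.192.0.0/12 -> H1 at depth 12
  add 241.205.11.0/28 -> H4 at depth 28
  ? 241.192.0.0  path d0:H3→d1:-→d2:-→d3:-→d4:-→d5:-→d6:-→d7:-→d8:H4→d9:-→d10:-→d11:H5→d12:H1  best=H1
  del 241.192.0.0/11 (clear depth 11)
  ? 241.205.11.1  path d0:H3→d1:-→d2:-→d3:-→d4:-→d5:-→d6:-→d7:-→d8:H4→d9:-→d10:-→d11:-→d12:H1→d13:-→d14:-→d15:-→d16:-→d17:-→d18:-→d19:-→d20:-→d21:-→d22:-→d23:-→d24:-→d25:-→d26:-→d27:H5→d28:H4  best=H4
  ? 241.205.11.0  path d0:H3→d1:-→d2:-→d3:-→d4:-→d5:-→d6:-→d7:-→d8:H4→d9:-→d10:-→d11:-→d12:H1→d13:-→d14:-→d15:-→d16:-→d17:-→d18:-→d19:-→d20:-→d21:-→d22:-→d23:-→d24:-→d25:-→d26:-→d27:H5→d28:H4  best=H4
  del 241.205.11.0/27 (clear depth 27)
  add 241.0.0.0/8 -> H5 at depth 8

== LOOKUPS ==
["H2","H4","H4","H5","H3","H1","H4","H4"]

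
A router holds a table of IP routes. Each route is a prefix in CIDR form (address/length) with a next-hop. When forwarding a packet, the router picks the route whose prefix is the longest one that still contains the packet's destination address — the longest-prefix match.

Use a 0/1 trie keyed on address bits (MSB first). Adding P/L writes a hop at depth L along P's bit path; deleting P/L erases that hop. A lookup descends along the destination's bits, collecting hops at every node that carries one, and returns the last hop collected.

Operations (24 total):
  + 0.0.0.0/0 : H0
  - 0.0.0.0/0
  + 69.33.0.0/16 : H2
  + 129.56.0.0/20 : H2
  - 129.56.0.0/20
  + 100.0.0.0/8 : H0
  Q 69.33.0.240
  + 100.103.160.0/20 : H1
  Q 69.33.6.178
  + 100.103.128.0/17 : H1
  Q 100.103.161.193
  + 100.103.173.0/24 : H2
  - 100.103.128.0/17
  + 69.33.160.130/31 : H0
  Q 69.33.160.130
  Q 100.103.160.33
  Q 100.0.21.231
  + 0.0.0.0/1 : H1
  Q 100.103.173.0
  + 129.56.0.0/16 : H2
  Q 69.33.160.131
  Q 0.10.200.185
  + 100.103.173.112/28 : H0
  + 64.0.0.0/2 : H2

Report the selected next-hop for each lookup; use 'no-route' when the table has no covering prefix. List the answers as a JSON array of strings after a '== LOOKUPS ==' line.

Apply in order:
  add 0.0.0.0/0 -> H0 at depth 0
  del 0.0.0.0/0 (clear depth 0)
  add 69.33.0.0/16 -> H2 at depth 16
  add 129.56.0.0/20 -> H2 at depth 20
  del 129.56.0.0/20 (clear depth 20)
  add 100.0.0.0/8 -> H0 at depth 8
  ? 69.33.0.240  path d0:-→d1:-→d2:-→d3:-→d4:-→d5:-→d6:-→d7:-→d8:-→d9:-→d10:-→d11:-→d12:-→d13:-→d14:-→d15:-→d16:H2  best=H2
  add 100.103.160.0/20 -> H1 at depth 20
  ? 69.33.6.178  path d0:-→d1:-→d2:-→d3:-→d4:-→d5:-→d6:-→d7:-→d8:-→d9:-→d10:-→d11:-→d12:-→d13:-→d14:-→d15:-→d16:H2  best=H2
  add 100.103.128.0/17 -> H1 at depth 17
  ? 100.103.161.193  path d0:-→d1:-→d2:-→d3:-→d4:-→d5:-→d6:-→d7:-→d8:H0→d9:-→d10:-→d11:-→d12:-→d13:-→d14:-→d15:-→d16:-→d17:H1→d18:-→d19:-→d20:H1  best=H1
  add 100.103.173.0/24 -> H2 at depth 24
  del 100.103.128.0/17 (clear depth 17)
  add 69.33.160.130/31 -> H0 at depth 31
  ? 69.33.160.130  path d0:-→d1:-→d2:-→d3:-→d4:-→d5:-→d6:-→d7:-→d8:-→d9:-→d10:-→d11:-→d12:-→d13:-→d14:-→d15:-→d16:H2→d17:-→d18:-→d19:-→d20:-→d21:-→d22:-→d23:-→d24:-→d25:-→d26:-→d27:-→d28:-→d29:-→d30:-→d31:H0  best=H0
  ? 100.103.160.33  path d0:-→d1:-→d2:-→d3:-→d4:-→d5:-→d6:-→d7:-→d8:H0→d9:-→d10:-→d11:-→d12:-→d13:-→d14:-→d15:-→d16:-→d17:-→d18:-→d19:-→d20:H1  best=H1
  ? 100.0.21.231  path d0:-→d1:-→d2:-→d3:-→d4:-→d5:-→d6:-→d7:-→d8:H0→d9:-  best=H0
  add 0.0.0.0/1 -> H1 at depth 1
  ? 100.103.173.0  path d0:-→d1:H1→d2:-→d3:-→d4:-→d5:-→d6:-→d7:-→d8:H0→d9:-→d10:-→d11:-→d12:-→d13:-→d14:-→d15:-→d16:-→d17:-→d18:-→d19:-→d20:H1→d21:-→d22:-→d23:-→d24:H2  best=H2
  add 129.56.0.0/16 -> H2 at depth 16
  ? 69.33.160.131  path d0:-→d1:H1→d2:-→d3:-→d4:-→d5:-→d6:-→d7:-→d8:-→d9:-→d10:-→d11:-→d12:-→d13:-→d14:-→d15:-→d16:H2→d17:-→d18:-→d19:-→d20:-→d21:-→d22:-→d23:-→d24:-→d25:-→d26:-→d27:-→d28:-→d29:-→d30:-→d31:H0  best=H0
  ? 0.10.200.185  path d0:-→d1:H1  best=H1
  add 100.103.173.112/28 -> H0 at depth 28
  add 64.0.0.0/2 -> H2 at depth 2

== LOOKUPS ==
["H2","H2","H1","H0","H1","H0","H2","H0","H1"]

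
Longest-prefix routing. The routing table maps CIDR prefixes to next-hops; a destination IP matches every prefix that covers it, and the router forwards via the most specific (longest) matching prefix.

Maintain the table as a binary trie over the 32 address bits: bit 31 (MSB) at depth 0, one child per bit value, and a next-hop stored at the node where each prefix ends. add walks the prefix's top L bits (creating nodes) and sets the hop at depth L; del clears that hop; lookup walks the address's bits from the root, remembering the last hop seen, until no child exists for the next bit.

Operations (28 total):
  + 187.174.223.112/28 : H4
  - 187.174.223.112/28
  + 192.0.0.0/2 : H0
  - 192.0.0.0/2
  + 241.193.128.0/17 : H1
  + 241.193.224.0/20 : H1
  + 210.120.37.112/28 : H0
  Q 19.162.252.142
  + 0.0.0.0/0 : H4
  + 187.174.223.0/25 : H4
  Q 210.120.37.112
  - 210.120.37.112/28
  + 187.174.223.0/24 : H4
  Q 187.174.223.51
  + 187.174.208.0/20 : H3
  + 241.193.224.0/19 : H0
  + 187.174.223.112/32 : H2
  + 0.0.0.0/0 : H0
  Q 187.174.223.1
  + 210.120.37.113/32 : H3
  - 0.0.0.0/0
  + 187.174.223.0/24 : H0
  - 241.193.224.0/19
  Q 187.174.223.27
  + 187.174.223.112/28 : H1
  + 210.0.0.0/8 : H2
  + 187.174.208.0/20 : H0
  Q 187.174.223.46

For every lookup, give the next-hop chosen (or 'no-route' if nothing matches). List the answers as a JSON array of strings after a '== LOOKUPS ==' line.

Process each operation:
  add 187.174.223.112/28 -> H4 at depth 28
  del 187.174.223.112/28 (clear depth 28)
  add 192.0.0.0/2 -> H0 at depth 2
  del 192.0.0.0/2 (clear depth 2)
  add 241.193.128.0/17 -> H1 at depth 17
  add 241.193.224.0/20 -> H1 at depth 20
  add 210.120.37.112/28 -> H0 at depth 28
  Q 19.162.252.142: descend ε ; hops seen [∅] ; pick no-route
  add 0.0.0.0/0 -> H4 at depth 0
  add 187.174.223.0/25 -> H4 at depth 25
  Q 210.120.37.112: descend 1101001001111000001001010111 ; hops seen [H4,H0] ; pick H0
  del 210.120.37.112/28 (clear depth 28)
  add 187.174.223.0/24 -> H4 at depth 24
  Q 187.174.223.51: descend 1011101110101110110111110 ; hops seen [H4,H4,H4] ; pick H4
  add 187.174.208.0/20 -> H3 at depth 20
  add 241.193.224.0/19 -> H0 at depth 19
  add 187.174.223.112/32 -> H2 at depth 32
  add 0.0.0.0/0 -> H0 at depth 0
  Q 187.174.223.1: descend 1011101110101110110111110 ; hops seen [H0,H3,H4,H4] ; pick H4
  add 210.120.37.113/32 -> H3 at depth 32
  del 0.0.0.0/0 (clear depth 0)
  add 187.174.223.0/24 -> H0 at depth 24
  del 241.193.224.0/19 (clear depth 19)
  Q 187.174.223.27: descend 1011101110101110110111110 ; hops seen [H3,H0,H4] ; pick H4
  add 187.174.223.112/28 -> H1 at depth 28
  add 210.0.0.0/8 -> H2 at depth 8
  add 187.174.208.0/20 -> H0 at depth 20
  Q 187.174.223.46: descend 1011101110101110110111110 ; hops seen [H0,H0,H4] ; pick H4

== LOOKUPS ==
["no-route","H0","H4","H4","H4","H4"]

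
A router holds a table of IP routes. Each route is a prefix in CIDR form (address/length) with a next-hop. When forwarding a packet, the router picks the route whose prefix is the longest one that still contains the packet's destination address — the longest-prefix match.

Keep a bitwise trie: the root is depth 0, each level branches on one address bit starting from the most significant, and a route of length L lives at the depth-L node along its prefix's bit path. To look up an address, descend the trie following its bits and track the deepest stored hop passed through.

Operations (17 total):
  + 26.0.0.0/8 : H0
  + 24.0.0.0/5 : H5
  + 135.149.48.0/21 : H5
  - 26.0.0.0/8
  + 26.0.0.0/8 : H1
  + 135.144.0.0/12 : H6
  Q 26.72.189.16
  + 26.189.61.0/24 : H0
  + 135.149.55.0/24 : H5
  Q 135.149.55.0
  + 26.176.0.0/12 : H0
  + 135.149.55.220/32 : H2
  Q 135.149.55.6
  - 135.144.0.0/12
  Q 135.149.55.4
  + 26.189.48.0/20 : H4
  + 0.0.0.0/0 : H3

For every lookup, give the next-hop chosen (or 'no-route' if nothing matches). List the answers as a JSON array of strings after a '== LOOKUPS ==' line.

Process each operation:
  + 26.0.0.0/8 (H0) depth=8
  + 24.0.0.0/5 (H5) depth=5
  + 135.149.48.0/21 (H5) depth=21
  - 26.0.0.0/8 clear@8
  + 26.0.0.0/8 (H1) depth=8
  + 135.144.0.0/12 (H6) depth=12
  Q 26.72.189.16: descend 00011010 ; hops seen [H5,H1] ; pick H1
  + 26.189.61.0/24 (H0) depth=24
  + 135.149.55.0/24 (H5) depth=24
  Q 135.149.55.0: descend 100001111001010100110111 ; hops seen [H6,H5,H5] ; pick H5
  + 26.176.0.0/12 (H0) depth=12
  + 135.149.55.220/32 (H2) depth=32
  Q 135.149.55.6: descend 100001111001010100110111 ; hops seen [H6,H5,H5] ; pick H5
  - 135.144.0.0/12 clear@12
  Q 135.149.55.4: descend 100001111001010100110111 ; hops seen [H5,H5] ; pick H5
  + 26.189.48.0/20 (H4) depth=20
  + 0.0.0.0/0 (H3) depth=0

== LOOKUPS ==
["H1","H5","H5","H5"]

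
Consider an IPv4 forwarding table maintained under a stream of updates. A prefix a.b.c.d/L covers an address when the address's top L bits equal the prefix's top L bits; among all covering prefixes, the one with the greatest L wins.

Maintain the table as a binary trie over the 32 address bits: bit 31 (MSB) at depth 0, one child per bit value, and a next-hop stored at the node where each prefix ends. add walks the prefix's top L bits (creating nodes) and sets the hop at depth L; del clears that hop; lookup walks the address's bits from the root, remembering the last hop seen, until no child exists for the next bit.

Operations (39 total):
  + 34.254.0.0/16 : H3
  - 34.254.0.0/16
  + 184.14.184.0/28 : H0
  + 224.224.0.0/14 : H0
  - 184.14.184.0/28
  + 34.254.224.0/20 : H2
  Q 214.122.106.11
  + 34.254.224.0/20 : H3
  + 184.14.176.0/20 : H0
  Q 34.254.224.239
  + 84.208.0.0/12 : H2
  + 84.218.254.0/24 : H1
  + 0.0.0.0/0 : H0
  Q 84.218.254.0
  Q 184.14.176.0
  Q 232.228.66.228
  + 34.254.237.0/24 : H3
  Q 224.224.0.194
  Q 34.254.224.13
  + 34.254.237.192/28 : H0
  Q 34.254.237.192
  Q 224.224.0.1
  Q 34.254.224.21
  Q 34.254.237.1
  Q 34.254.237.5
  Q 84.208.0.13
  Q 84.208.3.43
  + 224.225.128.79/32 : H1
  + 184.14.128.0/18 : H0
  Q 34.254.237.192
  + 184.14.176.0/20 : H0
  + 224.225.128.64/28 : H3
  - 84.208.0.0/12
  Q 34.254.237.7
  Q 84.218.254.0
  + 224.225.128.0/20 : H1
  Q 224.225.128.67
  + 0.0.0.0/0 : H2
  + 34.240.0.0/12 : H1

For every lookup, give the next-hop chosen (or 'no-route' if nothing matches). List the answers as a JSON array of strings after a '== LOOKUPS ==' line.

Trace:
  + 34.254.0.0/16 (H3) depth=16
  del 34.254.0.0/16 (clear depth 16)
  + 184.14.184.0/28 (H0) depth=28
  + 224.224.0.0/14 (H0) depth=14
  del 184.14.184.0/28 (clear depth 28)
  + 34.254.224.0/20 (H2) depth=20
  ? 214.122.106.11  path d0:-→d1:-→d2:-  best=no-route
  + 34.254.224.0/20 (H3) depth=20
  + 184.14.176.0/20 (H0) depth=20
  ? 34.254.224.239  path d0:-→d1:-→d2:-→d3:-→d4:-→d5:-→d6:-→d7:-→d8:-→d9:-→d10:-→d11:-→d12:-→d13:-→d14:-→d15:-→d16:-→d17:-→d18:-→d19:-→d20:H3  best=H3
  + 84.208.0.0/12 (H2) depth=12
  + 84.218.254.0/24 (H1) depth=24
  + 0.0.0.0/0 (H0) depth=0
  ? 84.218.254.0  path d0:H0→d1:-→d2:-→d3:-→d4:-→d5:-→d6:-→d7:-→d8:-→d9:-→d10:-→d11:-→d12:H2→d13:-→d14:-→d15:-→d16:-→d17:-→d18:-→d19:-→d20:-→d21:-→d22:-→d23:-→d24:H1  best=H1
  ? 184.14.176.0  path d0:H0→d1:-→d2:-→d3:-→d4:-→d5:-→d6:-→d7:-→d8:-→d9:-→d10:-→d11:-→d12:-→d13:-→d14:-→d15:-→d16:-→d17:-→d18:-→d19:-→d20:H0  best=H0
  ? 232.228.66.228  path d0:H0→d1:-→d2:-→d3:-→d4:-  best=H0
  + 34.254.237.0/24 (H3) depth=24
  ? 224.224.0.194  path d0:H0→d1:-→d2:-→d3:-→d4:-→d5:-→d6:-→d7:-→d8:-→d9:-→d10:-→d11:-→d12:-→d13:-→d14:H0  best=H0
  ? 34.254.224.13  path d0:H0→d1:-→d2:-→d3:-→d4:-→d5:-→d6:-→d7:-→d8:-→d9:-→d10:-→d11:-→d12:-→d13:-→d14:-→d15:-→d16:-→d17:-→d18:-→d19:-→d20:H3  best=H3
  + 34.254.237.192/28 (H0) depth=28
  ? 34.254.237.192  path d0:H0→d1:-→d2:-→d3:-→d4:-→d5:-→d6:-→d7:-→d8:-→d9:-→d10:-→d11:-→d12:-→d13:-→d14:-→d15:-→d16:-→d17:-→d18:-→d19:-→d20:H3→d21:-→d22:-→d23:-→d24:H3→d25:-→d26:-→d27:-→d28:H0  best=H0
  ? 224.224.0.1  path d0:H0→d1:-→d2:-→d3:-→d4:-→d5:-→d6:-→d7:-→d8:-→d9:-→d10:-→d11:-→d12:-→d13:-→d14:H0  best=H0
  ? 34.254.224.21  path d0:H0→d1:-→d2:-→d3:-→d4:-→d5:-→d6:-→d7:-→d8:-→d9:-→d10:-→d11:-→d12:-→d13:-→d14:-→d15:-→d16:-→d17:-→d18:-→d19:-→d20:H3  best=H3
  ? 34.254.237.1  path d0:H0→d1:-→d2:-→d3:-→d4:-→d5:-→d6:-→d7:-→d8:-→d9:-→d10:-→d11:-→d12:-→d13:-→d14:-→d15:-→d16:-→d17:-→d18:-→d19:-→d20:H3→d21:-→d22:-→d23:-→d24:H3  best=H3
  ? 34.254.237.5  path d0:H0→d1:-→d2:-→d3:-→d4:-→d5:-→d6:-→d7:-→d8:-→d9:-→d10:-→d11:-→d12:-→d13:-→d14:-→d15:-→d16:-→d17:-→d18:-→d19:-→d20:H3→d21:-→d22:-→d23:-→d24:H3  best=H3
  ? 84.208.0.13  path d0:H0→d1:-→d2:-→d3:-→d4:-→d5:-→d6:-→d7:-→d8:-→d9:-→d10:-→d11:-→d12:H2  best=H2
  ? 84.208.3.43  path d0:H0→d1:-→d2:-→d3:-→d4:-→d5:-→d6:-→d7:-→d8:-→d9:-→d10:-→d11:-→d12:H2  best=H2
  + 224.225.128.79/32 (H1) depth=32
  + 184.14.128.0/18 (H0) depth=18
  ? 34.254.237.192  path d0:H0→d1:-→d2:-→d3:-→d4:-→d5:-→d6:-→d7:-→d8:-→d9:-→d10:-→d11:-→d12:-→d13:-→d14:-→d15:-→d16:-→d17:-→d18:-→d19:-→d20:H3→d21:-→d22:-→d23:-→d24:H3→d25:-→d26:-→d27:-→d28:H0  best=H0
  + 184.14.176.0/20 (H0) depth=20
  + 224.225.128.64/28 (H3) depth=28
  del 84.208.0.0/12 (clear depth 12)
  ? 34.254.237.7  path d0:H0→d1:-→d2:-→d3:-→d4:-→d5:-→d6:-→d7:-→d8:-→d9:-→d10:-→d11:-→d12:-→d13:-→d14:-→d15:-→d16:-→d17:-→d18:-→d19:-→d20:H3→d21:-→d22:-→d23:-→d24:H3  best=H3
  ? 84.218.254.0  path d0:H0→d1:-→d2:-→d3:-→d4:-→d5:-→d6:-→d7:-→d8:-→d9:-→d10:-→d11:-→d12:-→d13:-→d14:-→d15:-→d16:-→d17:-→d18:-→d19:-→d20:-→d21:-→d22:-→d23:-→d24:H1  best=H1
  + 224.225.128.0/20 (H1) depth=20
  ? 224.225.128.67  path d0:H0→d1:-→d2:-→d3:-→d4:-→d5:-→d6:-→d7:-→d8:-→d9:-→d10:-→d11:-→d12:-→d13:-→d14:H0→d15:-→d16:-→d17:-→d18:-→d19:-→d20:H1→d21:-→d22:-→d23:-→d24:-→d25:-→d26:-→d27:-→d28:H3  best=H3
  + 0.0.0.0/0 (H2) depth=0
  + 34.240.0.0/12 (H1) depth=12

== LOOKUPS ==
["no-route","H3","H1","H0","H0","H0","H3","H0","H0","H3","H3","H3","H2","H2","H0","H3","H1","H3"]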